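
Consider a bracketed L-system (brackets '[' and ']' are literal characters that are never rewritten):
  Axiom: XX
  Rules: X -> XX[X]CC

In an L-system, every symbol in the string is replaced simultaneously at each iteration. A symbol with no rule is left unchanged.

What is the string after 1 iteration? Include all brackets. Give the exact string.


Step 0: XX
Step 1: XX[X]CCXX[X]CC

Answer: XX[X]CCXX[X]CC


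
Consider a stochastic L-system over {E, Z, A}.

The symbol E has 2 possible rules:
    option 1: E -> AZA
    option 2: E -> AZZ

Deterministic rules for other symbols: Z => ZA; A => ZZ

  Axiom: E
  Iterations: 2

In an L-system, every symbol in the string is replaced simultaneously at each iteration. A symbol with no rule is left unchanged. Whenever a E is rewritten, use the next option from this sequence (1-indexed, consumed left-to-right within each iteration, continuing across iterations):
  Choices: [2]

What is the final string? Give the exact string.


Step 0: E
Step 1: AZZ  (used choices [2])
Step 2: ZZZAZA  (used choices [])

Answer: ZZZAZA


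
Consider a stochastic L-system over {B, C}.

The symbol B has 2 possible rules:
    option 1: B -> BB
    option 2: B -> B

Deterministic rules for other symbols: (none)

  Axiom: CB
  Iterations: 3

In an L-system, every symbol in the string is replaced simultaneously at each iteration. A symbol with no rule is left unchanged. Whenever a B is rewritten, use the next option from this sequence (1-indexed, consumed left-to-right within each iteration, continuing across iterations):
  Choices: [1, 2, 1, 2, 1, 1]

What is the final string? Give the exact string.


Answer: CBBBBB

Derivation:
Step 0: CB
Step 1: CBB  (used choices [1])
Step 2: CBBB  (used choices [2, 1])
Step 3: CBBBBB  (used choices [2, 1, 1])


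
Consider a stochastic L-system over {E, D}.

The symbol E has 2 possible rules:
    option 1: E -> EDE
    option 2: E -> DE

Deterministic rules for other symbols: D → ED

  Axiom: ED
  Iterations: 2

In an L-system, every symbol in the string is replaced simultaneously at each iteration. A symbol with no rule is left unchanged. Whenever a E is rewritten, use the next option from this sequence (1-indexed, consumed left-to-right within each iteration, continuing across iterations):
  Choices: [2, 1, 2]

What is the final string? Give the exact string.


Step 0: ED
Step 1: DEED  (used choices [2])
Step 2: EDEDEDEED  (used choices [1, 2])

Answer: EDEDEDEED


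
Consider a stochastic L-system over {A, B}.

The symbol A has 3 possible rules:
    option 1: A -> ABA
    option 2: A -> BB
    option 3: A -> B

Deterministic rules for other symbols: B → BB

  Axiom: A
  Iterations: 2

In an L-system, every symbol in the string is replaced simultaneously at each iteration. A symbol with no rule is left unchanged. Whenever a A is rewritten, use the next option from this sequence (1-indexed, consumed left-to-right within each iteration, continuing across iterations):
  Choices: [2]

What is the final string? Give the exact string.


Step 0: A
Step 1: BB  (used choices [2])
Step 2: BBBB  (used choices [])

Answer: BBBB


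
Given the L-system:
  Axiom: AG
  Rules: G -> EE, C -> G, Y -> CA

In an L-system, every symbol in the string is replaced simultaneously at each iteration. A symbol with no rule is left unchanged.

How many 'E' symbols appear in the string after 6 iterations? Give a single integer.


Step 0: AG  (0 'E')
Step 1: AEE  (2 'E')
Step 2: AEE  (2 'E')
Step 3: AEE  (2 'E')
Step 4: AEE  (2 'E')
Step 5: AEE  (2 'E')
Step 6: AEE  (2 'E')

Answer: 2


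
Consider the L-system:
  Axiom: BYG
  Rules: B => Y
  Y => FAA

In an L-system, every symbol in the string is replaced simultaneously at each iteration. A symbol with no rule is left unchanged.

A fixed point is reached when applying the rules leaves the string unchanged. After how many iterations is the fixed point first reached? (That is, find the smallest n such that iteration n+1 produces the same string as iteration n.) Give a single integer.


Step 0: BYG
Step 1: YFAAG
Step 2: FAAFAAG
Step 3: FAAFAAG  (unchanged — fixed point at step 2)

Answer: 2


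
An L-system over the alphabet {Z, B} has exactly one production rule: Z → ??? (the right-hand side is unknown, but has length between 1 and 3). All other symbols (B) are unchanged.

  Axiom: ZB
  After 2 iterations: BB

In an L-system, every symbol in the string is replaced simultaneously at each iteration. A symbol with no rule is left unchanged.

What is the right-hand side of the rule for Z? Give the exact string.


Answer: B

Derivation:
Trying Z → B:
  Step 0: ZB
  Step 1: BB
  Step 2: BB
Matches the given result.


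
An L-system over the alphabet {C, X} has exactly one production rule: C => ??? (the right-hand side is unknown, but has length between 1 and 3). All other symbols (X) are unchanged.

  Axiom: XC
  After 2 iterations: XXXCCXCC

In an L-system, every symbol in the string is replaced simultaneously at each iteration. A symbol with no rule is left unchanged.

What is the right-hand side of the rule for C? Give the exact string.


Answer: XCC

Derivation:
Trying C => XCC:
  Step 0: XC
  Step 1: XXCC
  Step 2: XXXCCXCC
Matches the given result.


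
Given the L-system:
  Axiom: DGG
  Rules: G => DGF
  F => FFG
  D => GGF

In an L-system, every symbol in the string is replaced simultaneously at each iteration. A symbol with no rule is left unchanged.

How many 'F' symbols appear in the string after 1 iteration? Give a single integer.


Step 0: DGG  (0 'F')
Step 1: GGFDGFDGF  (3 'F')

Answer: 3


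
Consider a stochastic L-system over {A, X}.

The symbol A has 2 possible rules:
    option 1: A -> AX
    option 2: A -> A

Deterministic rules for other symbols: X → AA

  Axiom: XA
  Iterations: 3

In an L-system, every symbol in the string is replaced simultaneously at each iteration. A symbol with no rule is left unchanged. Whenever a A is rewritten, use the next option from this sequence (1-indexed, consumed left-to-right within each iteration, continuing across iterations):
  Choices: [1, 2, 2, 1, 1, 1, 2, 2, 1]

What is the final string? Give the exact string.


Answer: AXAXAAAAAX

Derivation:
Step 0: XA
Step 1: AAAX  (used choices [1])
Step 2: AAAXAA  (used choices [2, 2, 1])
Step 3: AXAXAAAAAX  (used choices [1, 1, 2, 2, 1])


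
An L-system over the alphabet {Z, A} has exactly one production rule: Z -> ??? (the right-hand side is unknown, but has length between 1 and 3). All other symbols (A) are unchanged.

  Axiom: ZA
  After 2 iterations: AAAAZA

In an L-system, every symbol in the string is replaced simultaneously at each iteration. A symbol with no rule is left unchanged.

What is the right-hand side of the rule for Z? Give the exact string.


Answer: AAZ

Derivation:
Trying Z -> AAZ:
  Step 0: ZA
  Step 1: AAZA
  Step 2: AAAAZA
Matches the given result.


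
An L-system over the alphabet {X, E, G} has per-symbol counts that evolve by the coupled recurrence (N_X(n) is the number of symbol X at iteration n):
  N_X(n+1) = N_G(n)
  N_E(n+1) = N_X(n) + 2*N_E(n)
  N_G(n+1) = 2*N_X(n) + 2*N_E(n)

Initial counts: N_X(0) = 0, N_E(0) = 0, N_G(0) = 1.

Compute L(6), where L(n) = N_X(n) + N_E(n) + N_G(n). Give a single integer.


Step 0: N_X=0, N_E=0, N_G=1, L=1
Step 1: N_X=1, N_E=0, N_G=0, L=1
Step 2: N_X=0, N_E=1, N_G=2, L=3
Step 3: N_X=2, N_E=2, N_G=2, L=6
Step 4: N_X=2, N_E=6, N_G=8, L=16
Step 5: N_X=8, N_E=14, N_G=16, L=38
Step 6: N_X=16, N_E=36, N_G=44, L=96

Answer: 96


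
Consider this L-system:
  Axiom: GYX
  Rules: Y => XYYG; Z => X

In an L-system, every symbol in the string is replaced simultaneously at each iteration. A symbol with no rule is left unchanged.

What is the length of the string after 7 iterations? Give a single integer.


Step 0: length = 3
Step 1: length = 6
Step 2: length = 12
Step 3: length = 24
Step 4: length = 48
Step 5: length = 96
Step 6: length = 192
Step 7: length = 384

Answer: 384


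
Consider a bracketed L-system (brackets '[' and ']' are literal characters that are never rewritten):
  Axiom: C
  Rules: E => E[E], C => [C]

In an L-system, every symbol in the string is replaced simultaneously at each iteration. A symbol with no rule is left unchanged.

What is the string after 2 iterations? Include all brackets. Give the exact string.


Step 0: C
Step 1: [C]
Step 2: [[C]]

Answer: [[C]]


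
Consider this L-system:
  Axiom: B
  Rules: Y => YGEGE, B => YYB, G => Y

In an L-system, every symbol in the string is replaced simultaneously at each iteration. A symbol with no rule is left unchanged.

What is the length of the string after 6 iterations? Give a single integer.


Answer: 325

Derivation:
Step 0: length = 1
Step 1: length = 3
Step 2: length = 13
Step 3: length = 31
Step 4: length = 73
Step 5: length = 155
Step 6: length = 325


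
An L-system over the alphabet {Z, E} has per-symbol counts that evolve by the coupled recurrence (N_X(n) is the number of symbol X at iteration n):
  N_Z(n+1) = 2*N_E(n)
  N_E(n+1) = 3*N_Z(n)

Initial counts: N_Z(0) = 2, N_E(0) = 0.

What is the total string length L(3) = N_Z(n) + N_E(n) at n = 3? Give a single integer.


Step 0: N_Z=2, N_E=0, L=2
Step 1: N_Z=0, N_E=6, L=6
Step 2: N_Z=12, N_E=0, L=12
Step 3: N_Z=0, N_E=36, L=36

Answer: 36


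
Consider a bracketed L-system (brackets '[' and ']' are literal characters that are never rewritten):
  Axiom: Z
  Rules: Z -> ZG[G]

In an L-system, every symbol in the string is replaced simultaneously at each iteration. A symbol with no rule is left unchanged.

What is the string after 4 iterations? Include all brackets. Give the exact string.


Answer: ZG[G]G[G]G[G]G[G]

Derivation:
Step 0: Z
Step 1: ZG[G]
Step 2: ZG[G]G[G]
Step 3: ZG[G]G[G]G[G]
Step 4: ZG[G]G[G]G[G]G[G]


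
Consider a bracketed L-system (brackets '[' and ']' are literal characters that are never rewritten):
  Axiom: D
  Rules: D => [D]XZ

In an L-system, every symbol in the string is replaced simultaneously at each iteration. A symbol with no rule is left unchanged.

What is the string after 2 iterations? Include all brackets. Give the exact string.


Answer: [[D]XZ]XZ

Derivation:
Step 0: D
Step 1: [D]XZ
Step 2: [[D]XZ]XZ


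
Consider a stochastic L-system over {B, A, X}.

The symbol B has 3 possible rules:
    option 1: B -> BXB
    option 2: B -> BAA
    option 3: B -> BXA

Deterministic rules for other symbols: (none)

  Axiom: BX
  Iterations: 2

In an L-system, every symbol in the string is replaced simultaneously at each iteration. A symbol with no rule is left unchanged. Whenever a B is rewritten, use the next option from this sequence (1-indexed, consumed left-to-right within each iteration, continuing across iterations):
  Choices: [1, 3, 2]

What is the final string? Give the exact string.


Answer: BXAXBAAX

Derivation:
Step 0: BX
Step 1: BXBX  (used choices [1])
Step 2: BXAXBAAX  (used choices [3, 2])


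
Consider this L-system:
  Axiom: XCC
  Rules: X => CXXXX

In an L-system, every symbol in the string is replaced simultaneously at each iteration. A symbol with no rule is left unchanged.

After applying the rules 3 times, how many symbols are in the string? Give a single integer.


Answer: 87

Derivation:
Step 0: length = 3
Step 1: length = 7
Step 2: length = 23
Step 3: length = 87


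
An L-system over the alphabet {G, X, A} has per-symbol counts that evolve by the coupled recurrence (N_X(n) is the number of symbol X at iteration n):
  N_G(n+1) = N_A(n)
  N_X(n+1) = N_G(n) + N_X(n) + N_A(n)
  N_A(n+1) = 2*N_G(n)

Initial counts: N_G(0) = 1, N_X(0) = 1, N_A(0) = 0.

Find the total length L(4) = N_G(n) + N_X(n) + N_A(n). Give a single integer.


Step 0: N_G=1, N_X=1, N_A=0, L=2
Step 1: N_G=0, N_X=2, N_A=2, L=4
Step 2: N_G=2, N_X=4, N_A=0, L=6
Step 3: N_G=0, N_X=6, N_A=4, L=10
Step 4: N_G=4, N_X=10, N_A=0, L=14

Answer: 14


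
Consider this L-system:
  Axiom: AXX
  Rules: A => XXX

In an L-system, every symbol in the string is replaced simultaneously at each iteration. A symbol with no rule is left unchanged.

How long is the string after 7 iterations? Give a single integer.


Answer: 5

Derivation:
Step 0: length = 3
Step 1: length = 5
Step 2: length = 5
Step 3: length = 5
Step 4: length = 5
Step 5: length = 5
Step 6: length = 5
Step 7: length = 5


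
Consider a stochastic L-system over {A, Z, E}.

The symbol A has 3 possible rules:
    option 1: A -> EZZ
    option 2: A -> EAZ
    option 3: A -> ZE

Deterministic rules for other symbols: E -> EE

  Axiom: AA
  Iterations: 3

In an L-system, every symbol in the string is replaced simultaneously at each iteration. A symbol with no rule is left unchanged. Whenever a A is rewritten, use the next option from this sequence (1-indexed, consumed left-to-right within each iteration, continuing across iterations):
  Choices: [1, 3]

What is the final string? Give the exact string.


Answer: EEEEZZZEEEE

Derivation:
Step 0: AA
Step 1: EZZZE  (used choices [1, 3])
Step 2: EEZZZEE  (used choices [])
Step 3: EEEEZZZEEEE  (used choices [])


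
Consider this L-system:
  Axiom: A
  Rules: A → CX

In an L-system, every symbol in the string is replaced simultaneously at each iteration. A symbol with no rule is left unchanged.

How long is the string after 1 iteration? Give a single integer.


Step 0: length = 1
Step 1: length = 2

Answer: 2


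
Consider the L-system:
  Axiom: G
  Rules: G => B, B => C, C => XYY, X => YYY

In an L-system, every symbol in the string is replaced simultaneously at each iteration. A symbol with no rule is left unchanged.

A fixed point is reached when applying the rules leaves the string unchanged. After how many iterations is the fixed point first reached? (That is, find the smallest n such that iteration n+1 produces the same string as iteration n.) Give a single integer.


Answer: 4

Derivation:
Step 0: G
Step 1: B
Step 2: C
Step 3: XYY
Step 4: YYYYY
Step 5: YYYYY  (unchanged — fixed point at step 4)


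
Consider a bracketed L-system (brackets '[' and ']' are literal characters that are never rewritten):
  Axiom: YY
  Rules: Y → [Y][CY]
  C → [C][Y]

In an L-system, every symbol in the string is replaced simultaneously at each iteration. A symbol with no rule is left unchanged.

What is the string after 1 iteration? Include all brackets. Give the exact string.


Step 0: YY
Step 1: [Y][CY][Y][CY]

Answer: [Y][CY][Y][CY]


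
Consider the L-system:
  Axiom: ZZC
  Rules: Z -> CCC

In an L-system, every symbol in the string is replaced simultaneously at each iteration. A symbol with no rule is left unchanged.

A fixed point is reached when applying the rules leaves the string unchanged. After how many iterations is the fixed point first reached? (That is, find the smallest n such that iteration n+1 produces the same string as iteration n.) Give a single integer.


Answer: 1

Derivation:
Step 0: ZZC
Step 1: CCCCCCC
Step 2: CCCCCCC  (unchanged — fixed point at step 1)


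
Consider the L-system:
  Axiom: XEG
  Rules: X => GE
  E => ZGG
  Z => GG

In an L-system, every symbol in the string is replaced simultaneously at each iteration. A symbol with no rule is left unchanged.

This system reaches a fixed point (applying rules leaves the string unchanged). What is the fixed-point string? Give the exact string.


Answer: GGGGGGGGGG

Derivation:
Step 0: XEG
Step 1: GEZGGG
Step 2: GZGGGGGGG
Step 3: GGGGGGGGGG
Step 4: GGGGGGGGGG  (unchanged — fixed point at step 3)


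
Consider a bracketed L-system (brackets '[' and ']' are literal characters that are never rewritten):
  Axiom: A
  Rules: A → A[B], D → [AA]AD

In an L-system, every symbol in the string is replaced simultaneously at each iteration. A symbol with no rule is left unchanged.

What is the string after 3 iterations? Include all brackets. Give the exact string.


Step 0: A
Step 1: A[B]
Step 2: A[B][B]
Step 3: A[B][B][B]

Answer: A[B][B][B]


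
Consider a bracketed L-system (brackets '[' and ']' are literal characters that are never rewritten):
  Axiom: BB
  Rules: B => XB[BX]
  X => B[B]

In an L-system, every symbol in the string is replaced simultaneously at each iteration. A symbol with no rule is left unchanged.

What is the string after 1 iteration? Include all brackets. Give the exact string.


Step 0: BB
Step 1: XB[BX]XB[BX]

Answer: XB[BX]XB[BX]


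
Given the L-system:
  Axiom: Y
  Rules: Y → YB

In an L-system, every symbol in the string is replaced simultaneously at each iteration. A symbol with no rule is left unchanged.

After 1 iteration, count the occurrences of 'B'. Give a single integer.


Step 0: Y  (0 'B')
Step 1: YB  (1 'B')

Answer: 1


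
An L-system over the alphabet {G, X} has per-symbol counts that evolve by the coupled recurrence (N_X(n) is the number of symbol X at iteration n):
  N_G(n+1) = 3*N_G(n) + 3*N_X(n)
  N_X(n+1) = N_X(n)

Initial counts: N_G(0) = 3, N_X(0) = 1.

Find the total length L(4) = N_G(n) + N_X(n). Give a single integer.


Answer: 364

Derivation:
Step 0: N_G=3, N_X=1, L=4
Step 1: N_G=12, N_X=1, L=13
Step 2: N_G=39, N_X=1, L=40
Step 3: N_G=120, N_X=1, L=121
Step 4: N_G=363, N_X=1, L=364


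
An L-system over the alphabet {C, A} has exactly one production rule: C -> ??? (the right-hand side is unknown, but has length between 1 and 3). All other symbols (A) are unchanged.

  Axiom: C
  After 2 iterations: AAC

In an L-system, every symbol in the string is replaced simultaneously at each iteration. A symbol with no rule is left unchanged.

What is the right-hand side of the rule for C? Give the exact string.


Answer: AC

Derivation:
Trying C -> AC:
  Step 0: C
  Step 1: AC
  Step 2: AAC
Matches the given result.


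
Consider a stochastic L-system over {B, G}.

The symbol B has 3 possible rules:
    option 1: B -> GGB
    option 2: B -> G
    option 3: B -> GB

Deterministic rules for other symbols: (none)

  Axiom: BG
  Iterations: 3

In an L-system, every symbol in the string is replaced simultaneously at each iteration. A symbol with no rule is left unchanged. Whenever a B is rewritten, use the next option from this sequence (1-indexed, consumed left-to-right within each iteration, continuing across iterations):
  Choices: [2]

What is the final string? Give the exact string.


Step 0: BG
Step 1: GG  (used choices [2])
Step 2: GG  (used choices [])
Step 3: GG  (used choices [])

Answer: GG


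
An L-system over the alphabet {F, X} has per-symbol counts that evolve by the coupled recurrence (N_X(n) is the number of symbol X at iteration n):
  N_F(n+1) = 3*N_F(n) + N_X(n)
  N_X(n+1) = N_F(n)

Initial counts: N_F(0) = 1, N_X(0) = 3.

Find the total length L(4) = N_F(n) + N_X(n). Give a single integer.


Answer: 271

Derivation:
Step 0: N_F=1, N_X=3, L=4
Step 1: N_F=6, N_X=1, L=7
Step 2: N_F=19, N_X=6, L=25
Step 3: N_F=63, N_X=19, L=82
Step 4: N_F=208, N_X=63, L=271


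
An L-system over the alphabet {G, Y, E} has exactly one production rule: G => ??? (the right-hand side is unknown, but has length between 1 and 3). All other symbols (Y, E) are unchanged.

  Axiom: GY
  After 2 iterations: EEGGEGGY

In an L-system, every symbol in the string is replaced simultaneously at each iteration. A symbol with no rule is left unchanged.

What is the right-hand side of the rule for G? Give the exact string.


Answer: EGG

Derivation:
Trying G => EGG:
  Step 0: GY
  Step 1: EGGY
  Step 2: EEGGEGGY
Matches the given result.


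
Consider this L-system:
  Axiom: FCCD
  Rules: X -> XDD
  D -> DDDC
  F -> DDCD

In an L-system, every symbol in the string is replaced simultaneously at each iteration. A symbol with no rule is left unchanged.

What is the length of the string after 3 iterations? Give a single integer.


Step 0: length = 4
Step 1: length = 10
Step 2: length = 28
Step 3: length = 82

Answer: 82


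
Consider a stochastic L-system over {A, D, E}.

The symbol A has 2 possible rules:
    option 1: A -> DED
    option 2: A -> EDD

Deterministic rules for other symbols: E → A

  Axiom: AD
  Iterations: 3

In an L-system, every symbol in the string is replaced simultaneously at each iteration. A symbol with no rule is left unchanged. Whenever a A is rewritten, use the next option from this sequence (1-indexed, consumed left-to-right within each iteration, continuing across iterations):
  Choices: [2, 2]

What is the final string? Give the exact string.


Answer: EDDDDD

Derivation:
Step 0: AD
Step 1: EDDD  (used choices [2])
Step 2: ADDD  (used choices [])
Step 3: EDDDDD  (used choices [2])


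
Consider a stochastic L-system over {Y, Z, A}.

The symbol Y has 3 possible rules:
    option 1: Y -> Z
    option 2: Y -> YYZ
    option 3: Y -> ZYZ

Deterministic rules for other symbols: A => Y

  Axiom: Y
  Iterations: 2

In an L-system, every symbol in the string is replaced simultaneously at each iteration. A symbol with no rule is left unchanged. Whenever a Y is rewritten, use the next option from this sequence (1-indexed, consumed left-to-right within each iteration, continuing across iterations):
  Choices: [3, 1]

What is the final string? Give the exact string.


Step 0: Y
Step 1: ZYZ  (used choices [3])
Step 2: ZZZ  (used choices [1])

Answer: ZZZ


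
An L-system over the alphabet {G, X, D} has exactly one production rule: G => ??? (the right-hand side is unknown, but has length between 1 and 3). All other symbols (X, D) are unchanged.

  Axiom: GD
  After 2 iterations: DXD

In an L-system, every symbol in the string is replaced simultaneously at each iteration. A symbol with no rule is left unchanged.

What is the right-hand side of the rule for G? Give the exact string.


Trying G => DX:
  Step 0: GD
  Step 1: DXD
  Step 2: DXD
Matches the given result.

Answer: DX


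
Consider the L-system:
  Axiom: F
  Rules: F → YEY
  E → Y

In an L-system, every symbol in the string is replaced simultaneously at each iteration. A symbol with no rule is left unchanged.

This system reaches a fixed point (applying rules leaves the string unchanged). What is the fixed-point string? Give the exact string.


Answer: YYY

Derivation:
Step 0: F
Step 1: YEY
Step 2: YYY
Step 3: YYY  (unchanged — fixed point at step 2)


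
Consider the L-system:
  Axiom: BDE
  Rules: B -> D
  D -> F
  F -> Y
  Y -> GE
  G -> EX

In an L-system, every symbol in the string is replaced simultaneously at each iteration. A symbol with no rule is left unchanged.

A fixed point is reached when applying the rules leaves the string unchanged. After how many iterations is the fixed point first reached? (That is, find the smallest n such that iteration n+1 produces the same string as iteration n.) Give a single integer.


Answer: 5

Derivation:
Step 0: BDE
Step 1: DFE
Step 2: FYE
Step 3: YGEE
Step 4: GEEXEE
Step 5: EXEEXEE
Step 6: EXEEXEE  (unchanged — fixed point at step 5)


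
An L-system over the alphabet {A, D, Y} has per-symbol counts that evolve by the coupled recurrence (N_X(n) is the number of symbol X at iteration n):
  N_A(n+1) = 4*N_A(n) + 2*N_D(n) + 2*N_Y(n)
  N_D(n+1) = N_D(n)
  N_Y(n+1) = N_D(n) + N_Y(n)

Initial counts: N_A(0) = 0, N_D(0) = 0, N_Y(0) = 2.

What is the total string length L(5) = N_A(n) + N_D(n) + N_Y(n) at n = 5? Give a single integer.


Step 0: N_A=0, N_D=0, N_Y=2, L=2
Step 1: N_A=4, N_D=0, N_Y=2, L=6
Step 2: N_A=20, N_D=0, N_Y=2, L=22
Step 3: N_A=84, N_D=0, N_Y=2, L=86
Step 4: N_A=340, N_D=0, N_Y=2, L=342
Step 5: N_A=1364, N_D=0, N_Y=2, L=1366

Answer: 1366


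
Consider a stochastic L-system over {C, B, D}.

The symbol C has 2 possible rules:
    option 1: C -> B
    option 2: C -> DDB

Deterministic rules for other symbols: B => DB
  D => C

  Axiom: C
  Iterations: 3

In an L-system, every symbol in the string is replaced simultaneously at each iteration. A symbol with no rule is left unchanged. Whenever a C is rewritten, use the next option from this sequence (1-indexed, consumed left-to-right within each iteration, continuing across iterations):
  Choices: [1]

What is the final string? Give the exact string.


Step 0: C
Step 1: B  (used choices [1])
Step 2: DB  (used choices [])
Step 3: CDB  (used choices [])

Answer: CDB


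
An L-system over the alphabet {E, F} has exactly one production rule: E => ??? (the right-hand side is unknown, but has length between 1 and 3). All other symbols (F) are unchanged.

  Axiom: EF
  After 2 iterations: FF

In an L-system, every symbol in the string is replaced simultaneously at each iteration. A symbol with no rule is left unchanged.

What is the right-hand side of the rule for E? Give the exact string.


Answer: F

Derivation:
Trying E => F:
  Step 0: EF
  Step 1: FF
  Step 2: FF
Matches the given result.


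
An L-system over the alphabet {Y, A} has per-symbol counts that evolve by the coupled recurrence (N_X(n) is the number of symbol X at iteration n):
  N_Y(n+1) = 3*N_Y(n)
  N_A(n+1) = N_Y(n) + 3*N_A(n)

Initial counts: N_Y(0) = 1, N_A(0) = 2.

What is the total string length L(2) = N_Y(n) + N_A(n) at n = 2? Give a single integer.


Answer: 33

Derivation:
Step 0: N_Y=1, N_A=2, L=3
Step 1: N_Y=3, N_A=7, L=10
Step 2: N_Y=9, N_A=24, L=33


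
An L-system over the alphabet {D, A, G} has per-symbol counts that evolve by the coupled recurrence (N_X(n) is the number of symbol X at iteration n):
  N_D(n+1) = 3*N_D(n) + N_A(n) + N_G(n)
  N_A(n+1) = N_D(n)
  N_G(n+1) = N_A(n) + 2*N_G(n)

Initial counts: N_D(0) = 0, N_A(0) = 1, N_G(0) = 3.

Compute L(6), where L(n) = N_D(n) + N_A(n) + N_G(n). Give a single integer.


Step 0: N_D=0, N_A=1, N_G=3, L=4
Step 1: N_D=4, N_A=0, N_G=7, L=11
Step 2: N_D=19, N_A=4, N_G=14, L=37
Step 3: N_D=75, N_A=19, N_G=32, L=126
Step 4: N_D=276, N_A=75, N_G=83, L=434
Step 5: N_D=986, N_A=276, N_G=241, L=1503
Step 6: N_D=3475, N_A=986, N_G=758, L=5219

Answer: 5219


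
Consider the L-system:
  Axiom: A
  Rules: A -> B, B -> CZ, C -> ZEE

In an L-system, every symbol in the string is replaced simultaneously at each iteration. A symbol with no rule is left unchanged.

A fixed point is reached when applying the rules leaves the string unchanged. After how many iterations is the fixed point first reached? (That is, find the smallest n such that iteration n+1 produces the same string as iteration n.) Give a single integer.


Step 0: A
Step 1: B
Step 2: CZ
Step 3: ZEEZ
Step 4: ZEEZ  (unchanged — fixed point at step 3)

Answer: 3


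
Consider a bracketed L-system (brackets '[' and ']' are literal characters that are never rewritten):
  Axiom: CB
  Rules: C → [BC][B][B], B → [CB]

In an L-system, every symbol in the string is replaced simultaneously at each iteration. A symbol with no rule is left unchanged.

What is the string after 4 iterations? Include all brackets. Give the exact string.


Step 0: CB
Step 1: [BC][B][B][CB]
Step 2: [[CB][BC][B][B]][[CB]][[CB]][[BC][B][B][CB]]
Step 3: [[[BC][B][B][CB]][[CB][BC][B][B]][[CB]][[CB]]][[[BC][B][B][CB]]][[[BC][B][B][CB]]][[[CB][BC][B][B]][[CB]][[CB]][[BC][B][B][CB]]]
Step 4: [[[[CB][BC][B][B]][[CB]][[CB]][[BC][B][B][CB]]][[[BC][B][B][CB]][[CB][BC][B][B]][[CB]][[CB]]][[[BC][B][B][CB]]][[[BC][B][B][CB]]]][[[[CB][BC][B][B]][[CB]][[CB]][[BC][B][B][CB]]]][[[[CB][BC][B][B]][[CB]][[CB]][[BC][B][B][CB]]]][[[[BC][B][B][CB]][[CB][BC][B][B]][[CB]][[CB]]][[[BC][B][B][CB]]][[[BC][B][B][CB]]][[[CB][BC][B][B]][[CB]][[CB]][[BC][B][B][CB]]]]

Answer: [[[[CB][BC][B][B]][[CB]][[CB]][[BC][B][B][CB]]][[[BC][B][B][CB]][[CB][BC][B][B]][[CB]][[CB]]][[[BC][B][B][CB]]][[[BC][B][B][CB]]]][[[[CB][BC][B][B]][[CB]][[CB]][[BC][B][B][CB]]]][[[[CB][BC][B][B]][[CB]][[CB]][[BC][B][B][CB]]]][[[[BC][B][B][CB]][[CB][BC][B][B]][[CB]][[CB]]][[[BC][B][B][CB]]][[[BC][B][B][CB]]][[[CB][BC][B][B]][[CB]][[CB]][[BC][B][B][CB]]]]


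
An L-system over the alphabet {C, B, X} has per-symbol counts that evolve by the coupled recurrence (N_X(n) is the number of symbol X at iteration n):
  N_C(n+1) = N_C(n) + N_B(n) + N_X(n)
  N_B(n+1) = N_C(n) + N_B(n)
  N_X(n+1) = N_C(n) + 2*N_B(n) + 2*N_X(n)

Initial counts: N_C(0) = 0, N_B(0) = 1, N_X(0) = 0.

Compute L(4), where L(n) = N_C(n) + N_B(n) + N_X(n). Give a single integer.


Answer: 129

Derivation:
Step 0: N_C=0, N_B=1, N_X=0, L=1
Step 1: N_C=1, N_B=1, N_X=2, L=4
Step 2: N_C=4, N_B=2, N_X=7, L=13
Step 3: N_C=13, N_B=6, N_X=22, L=41
Step 4: N_C=41, N_B=19, N_X=69, L=129


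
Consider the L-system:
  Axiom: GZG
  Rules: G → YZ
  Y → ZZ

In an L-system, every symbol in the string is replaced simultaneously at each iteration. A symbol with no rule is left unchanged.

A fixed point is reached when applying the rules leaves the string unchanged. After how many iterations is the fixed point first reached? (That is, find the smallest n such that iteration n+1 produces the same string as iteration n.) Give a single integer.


Answer: 2

Derivation:
Step 0: GZG
Step 1: YZZYZ
Step 2: ZZZZZZZ
Step 3: ZZZZZZZ  (unchanged — fixed point at step 2)


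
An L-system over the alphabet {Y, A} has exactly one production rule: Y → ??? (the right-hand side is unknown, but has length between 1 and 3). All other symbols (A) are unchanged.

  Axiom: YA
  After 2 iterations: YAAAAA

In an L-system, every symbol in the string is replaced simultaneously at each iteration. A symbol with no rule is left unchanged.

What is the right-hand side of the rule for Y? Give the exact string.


Trying Y → YAA:
  Step 0: YA
  Step 1: YAAA
  Step 2: YAAAAA
Matches the given result.

Answer: YAA


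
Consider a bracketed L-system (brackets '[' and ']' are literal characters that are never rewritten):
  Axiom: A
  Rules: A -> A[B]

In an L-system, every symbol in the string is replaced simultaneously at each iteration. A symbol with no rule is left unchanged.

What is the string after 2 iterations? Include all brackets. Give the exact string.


Step 0: A
Step 1: A[B]
Step 2: A[B][B]

Answer: A[B][B]


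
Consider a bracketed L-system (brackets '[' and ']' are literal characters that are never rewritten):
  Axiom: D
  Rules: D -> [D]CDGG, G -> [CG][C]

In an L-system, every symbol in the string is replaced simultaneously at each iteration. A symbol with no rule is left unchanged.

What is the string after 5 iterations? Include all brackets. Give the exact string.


Answer: [[[[[D]CDGG]C[D]CDGG[CG][C][CG][C]]C[[D]CDGG]C[D]CDGG[CG][C][CG][C][C[CG][C]][C][C[CG][C]][C]]C[[[D]CDGG]C[D]CDGG[CG][C][CG][C]]C[[D]CDGG]C[D]CDGG[CG][C][CG][C][C[CG][C]][C][C[CG][C]][C][C[C[CG][C]][C]][C][C[C[CG][C]][C]][C]]C[[[[D]CDGG]C[D]CDGG[CG][C][CG][C]]C[[D]CDGG]C[D]CDGG[CG][C][CG][C][C[CG][C]][C][C[CG][C]][C]]C[[[D]CDGG]C[D]CDGG[CG][C][CG][C]]C[[D]CDGG]C[D]CDGG[CG][C][CG][C][C[CG][C]][C][C[CG][C]][C][C[C[CG][C]][C]][C][C[C[CG][C]][C]][C][C[C[C[CG][C]][C]][C]][C][C[C[C[CG][C]][C]][C]][C]

Derivation:
Step 0: D
Step 1: [D]CDGG
Step 2: [[D]CDGG]C[D]CDGG[CG][C][CG][C]
Step 3: [[[D]CDGG]C[D]CDGG[CG][C][CG][C]]C[[D]CDGG]C[D]CDGG[CG][C][CG][C][C[CG][C]][C][C[CG][C]][C]
Step 4: [[[[D]CDGG]C[D]CDGG[CG][C][CG][C]]C[[D]CDGG]C[D]CDGG[CG][C][CG][C][C[CG][C]][C][C[CG][C]][C]]C[[[D]CDGG]C[D]CDGG[CG][C][CG][C]]C[[D]CDGG]C[D]CDGG[CG][C][CG][C][C[CG][C]][C][C[CG][C]][C][C[C[CG][C]][C]][C][C[C[CG][C]][C]][C]
Step 5: [[[[[D]CDGG]C[D]CDGG[CG][C][CG][C]]C[[D]CDGG]C[D]CDGG[CG][C][CG][C][C[CG][C]][C][C[CG][C]][C]]C[[[D]CDGG]C[D]CDGG[CG][C][CG][C]]C[[D]CDGG]C[D]CDGG[CG][C][CG][C][C[CG][C]][C][C[CG][C]][C][C[C[CG][C]][C]][C][C[C[CG][C]][C]][C]]C[[[[D]CDGG]C[D]CDGG[CG][C][CG][C]]C[[D]CDGG]C[D]CDGG[CG][C][CG][C][C[CG][C]][C][C[CG][C]][C]]C[[[D]CDGG]C[D]CDGG[CG][C][CG][C]]C[[D]CDGG]C[D]CDGG[CG][C][CG][C][C[CG][C]][C][C[CG][C]][C][C[C[CG][C]][C]][C][C[C[CG][C]][C]][C][C[C[C[CG][C]][C]][C]][C][C[C[C[CG][C]][C]][C]][C]


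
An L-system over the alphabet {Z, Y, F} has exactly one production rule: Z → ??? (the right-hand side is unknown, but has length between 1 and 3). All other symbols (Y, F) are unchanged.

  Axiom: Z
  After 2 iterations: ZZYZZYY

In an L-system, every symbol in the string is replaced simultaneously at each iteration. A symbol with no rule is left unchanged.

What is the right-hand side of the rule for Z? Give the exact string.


Trying Z → ZZY:
  Step 0: Z
  Step 1: ZZY
  Step 2: ZZYZZYY
Matches the given result.

Answer: ZZY


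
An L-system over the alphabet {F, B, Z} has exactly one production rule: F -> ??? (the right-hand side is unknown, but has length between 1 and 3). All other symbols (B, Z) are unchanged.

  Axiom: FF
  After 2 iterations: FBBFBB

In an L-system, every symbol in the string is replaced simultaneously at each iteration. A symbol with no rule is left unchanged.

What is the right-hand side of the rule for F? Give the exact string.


Answer: FB

Derivation:
Trying F -> FB:
  Step 0: FF
  Step 1: FBFB
  Step 2: FBBFBB
Matches the given result.


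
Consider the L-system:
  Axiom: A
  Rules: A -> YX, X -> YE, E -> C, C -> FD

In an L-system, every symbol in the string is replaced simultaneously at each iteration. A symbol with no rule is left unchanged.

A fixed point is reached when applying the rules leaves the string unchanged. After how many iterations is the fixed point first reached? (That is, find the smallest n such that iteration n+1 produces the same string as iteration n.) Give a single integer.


Step 0: A
Step 1: YX
Step 2: YYE
Step 3: YYC
Step 4: YYFD
Step 5: YYFD  (unchanged — fixed point at step 4)

Answer: 4


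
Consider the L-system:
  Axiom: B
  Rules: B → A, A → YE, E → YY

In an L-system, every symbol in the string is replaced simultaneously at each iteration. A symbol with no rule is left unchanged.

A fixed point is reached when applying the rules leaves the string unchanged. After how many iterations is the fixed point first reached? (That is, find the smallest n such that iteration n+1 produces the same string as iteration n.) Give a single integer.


Step 0: B
Step 1: A
Step 2: YE
Step 3: YYY
Step 4: YYY  (unchanged — fixed point at step 3)

Answer: 3


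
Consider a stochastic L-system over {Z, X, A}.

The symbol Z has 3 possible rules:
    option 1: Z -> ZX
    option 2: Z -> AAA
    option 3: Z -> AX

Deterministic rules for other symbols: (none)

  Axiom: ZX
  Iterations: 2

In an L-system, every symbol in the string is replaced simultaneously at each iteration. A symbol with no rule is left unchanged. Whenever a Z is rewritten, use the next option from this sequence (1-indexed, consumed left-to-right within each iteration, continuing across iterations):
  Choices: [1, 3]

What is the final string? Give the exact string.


Step 0: ZX
Step 1: ZXX  (used choices [1])
Step 2: AXXX  (used choices [3])

Answer: AXXX


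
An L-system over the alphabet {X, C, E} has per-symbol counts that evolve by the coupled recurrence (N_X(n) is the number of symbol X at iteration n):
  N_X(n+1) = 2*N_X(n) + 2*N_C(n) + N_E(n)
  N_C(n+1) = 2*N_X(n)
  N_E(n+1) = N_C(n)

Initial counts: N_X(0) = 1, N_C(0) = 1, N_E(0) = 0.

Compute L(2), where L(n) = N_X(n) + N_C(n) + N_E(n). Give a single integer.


Step 0: N_X=1, N_C=1, N_E=0, L=2
Step 1: N_X=4, N_C=2, N_E=1, L=7
Step 2: N_X=13, N_C=8, N_E=2, L=23

Answer: 23


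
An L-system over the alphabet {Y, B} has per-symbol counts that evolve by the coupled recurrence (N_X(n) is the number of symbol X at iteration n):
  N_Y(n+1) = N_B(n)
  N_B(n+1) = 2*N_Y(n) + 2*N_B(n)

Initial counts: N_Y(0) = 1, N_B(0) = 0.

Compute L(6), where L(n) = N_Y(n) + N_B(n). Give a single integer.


Step 0: N_Y=1, N_B=0, L=1
Step 1: N_Y=0, N_B=2, L=2
Step 2: N_Y=2, N_B=4, L=6
Step 3: N_Y=4, N_B=12, L=16
Step 4: N_Y=12, N_B=32, L=44
Step 5: N_Y=32, N_B=88, L=120
Step 6: N_Y=88, N_B=240, L=328

Answer: 328


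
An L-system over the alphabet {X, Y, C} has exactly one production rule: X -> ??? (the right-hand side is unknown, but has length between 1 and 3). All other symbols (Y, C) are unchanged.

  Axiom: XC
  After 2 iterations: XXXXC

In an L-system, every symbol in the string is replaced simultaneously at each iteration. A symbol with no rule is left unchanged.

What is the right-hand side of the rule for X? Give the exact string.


Trying X -> XX:
  Step 0: XC
  Step 1: XXC
  Step 2: XXXXC
Matches the given result.

Answer: XX


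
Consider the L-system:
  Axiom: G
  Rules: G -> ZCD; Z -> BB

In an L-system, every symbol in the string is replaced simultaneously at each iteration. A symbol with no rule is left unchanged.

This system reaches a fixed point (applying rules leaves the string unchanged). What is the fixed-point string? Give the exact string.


Step 0: G
Step 1: ZCD
Step 2: BBCD
Step 3: BBCD  (unchanged — fixed point at step 2)

Answer: BBCD


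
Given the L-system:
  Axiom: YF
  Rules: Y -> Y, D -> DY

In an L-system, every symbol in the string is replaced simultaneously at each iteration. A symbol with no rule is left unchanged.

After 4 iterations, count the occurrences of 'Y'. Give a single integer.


Step 0: YF  (1 'Y')
Step 1: YF  (1 'Y')
Step 2: YF  (1 'Y')
Step 3: YF  (1 'Y')
Step 4: YF  (1 'Y')

Answer: 1


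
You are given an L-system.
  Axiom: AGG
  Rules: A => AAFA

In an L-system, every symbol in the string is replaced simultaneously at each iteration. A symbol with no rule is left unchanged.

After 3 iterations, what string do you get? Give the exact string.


Answer: AAFAAAFAFAAFAAAFAAAFAFAAFAFAAFAAAFAFAAFAGG

Derivation:
Step 0: AGG
Step 1: AAFAGG
Step 2: AAFAAAFAFAAFAGG
Step 3: AAFAAAFAFAAFAAAFAAAFAFAAFAFAAFAAAFAFAAFAGG


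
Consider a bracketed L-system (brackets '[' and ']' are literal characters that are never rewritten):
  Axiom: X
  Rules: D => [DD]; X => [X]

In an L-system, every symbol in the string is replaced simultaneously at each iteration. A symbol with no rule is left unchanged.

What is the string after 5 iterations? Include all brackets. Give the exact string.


Step 0: X
Step 1: [X]
Step 2: [[X]]
Step 3: [[[X]]]
Step 4: [[[[X]]]]
Step 5: [[[[[X]]]]]

Answer: [[[[[X]]]]]


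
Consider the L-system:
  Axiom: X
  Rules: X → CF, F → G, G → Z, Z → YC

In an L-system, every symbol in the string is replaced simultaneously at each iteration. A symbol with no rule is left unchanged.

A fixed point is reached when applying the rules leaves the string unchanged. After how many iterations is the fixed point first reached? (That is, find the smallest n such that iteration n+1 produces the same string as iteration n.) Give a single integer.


Answer: 4

Derivation:
Step 0: X
Step 1: CF
Step 2: CG
Step 3: CZ
Step 4: CYC
Step 5: CYC  (unchanged — fixed point at step 4)


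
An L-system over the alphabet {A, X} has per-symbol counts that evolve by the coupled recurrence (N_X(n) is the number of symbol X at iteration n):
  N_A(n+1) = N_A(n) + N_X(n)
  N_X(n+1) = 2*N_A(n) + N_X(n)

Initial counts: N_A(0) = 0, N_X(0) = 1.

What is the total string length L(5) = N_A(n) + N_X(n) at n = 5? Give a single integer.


Answer: 70

Derivation:
Step 0: N_A=0, N_X=1, L=1
Step 1: N_A=1, N_X=1, L=2
Step 2: N_A=2, N_X=3, L=5
Step 3: N_A=5, N_X=7, L=12
Step 4: N_A=12, N_X=17, L=29
Step 5: N_A=29, N_X=41, L=70


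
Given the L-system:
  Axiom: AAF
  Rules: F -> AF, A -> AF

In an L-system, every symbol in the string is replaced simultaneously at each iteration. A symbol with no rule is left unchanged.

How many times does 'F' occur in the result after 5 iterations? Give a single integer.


Answer: 48

Derivation:
Step 0: AAF  (1 'F')
Step 1: AFAFAF  (3 'F')
Step 2: AFAFAFAFAFAF  (6 'F')
Step 3: AFAFAFAFAFAFAFAFAFAFAFAF  (12 'F')
Step 4: AFAFAFAFAFAFAFAFAFAFAFAFAFAFAFAFAFAFAFAFAFAFAFAF  (24 'F')
Step 5: AFAFAFAFAFAFAFAFAFAFAFAFAFAFAFAFAFAFAFAFAFAFAFAFAFAFAFAFAFAFAFAFAFAFAFAFAFAFAFAFAFAFAFAFAFAFAFAF  (48 'F')


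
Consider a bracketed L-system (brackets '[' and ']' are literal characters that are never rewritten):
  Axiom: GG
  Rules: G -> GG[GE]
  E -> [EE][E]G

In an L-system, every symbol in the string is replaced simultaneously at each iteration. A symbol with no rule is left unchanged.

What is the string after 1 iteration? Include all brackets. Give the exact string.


Step 0: GG
Step 1: GG[GE]GG[GE]

Answer: GG[GE]GG[GE]


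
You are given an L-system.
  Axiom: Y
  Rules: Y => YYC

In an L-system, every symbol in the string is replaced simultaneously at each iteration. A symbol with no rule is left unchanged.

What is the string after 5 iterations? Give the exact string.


Answer: YYCYYCCYYCYYCCCYYCYYCCYYCYYCCCCYYCYYCCYYCYYCCCYYCYYCCYYCYYCCCCC

Derivation:
Step 0: Y
Step 1: YYC
Step 2: YYCYYCC
Step 3: YYCYYCCYYCYYCCC
Step 4: YYCYYCCYYCYYCCCYYCYYCCYYCYYCCCC
Step 5: YYCYYCCYYCYYCCCYYCYYCCYYCYYCCCCYYCYYCCYYCYYCCCYYCYYCCYYCYYCCCCC
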